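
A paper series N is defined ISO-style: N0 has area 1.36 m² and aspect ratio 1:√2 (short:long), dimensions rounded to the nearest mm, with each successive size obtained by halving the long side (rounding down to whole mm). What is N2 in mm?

Let N0's short side be w mm. w · w√2 = 1.36 m² = 1,360,000 mm², so w ≈ 980.6 mm and w√2 ≈ 1386.8 mm → N0 = 981 × 1387 mm.
N1: ⌊1387/2⌋ × 981 = 693 × 981 mm
N2: ⌊981/2⌋ × 693 = 490 × 693 mm

490 × 693 mm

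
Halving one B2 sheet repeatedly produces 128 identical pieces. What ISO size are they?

B9

128 = 2^7, so 7 halving steps.
B2 → B3 → … → B9 after 7 steps.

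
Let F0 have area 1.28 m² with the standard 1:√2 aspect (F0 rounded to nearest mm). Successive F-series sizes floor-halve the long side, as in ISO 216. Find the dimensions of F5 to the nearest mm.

Let F0's short side be w mm. w · w√2 = 1.28 m² = 1,280,000 mm², so w ≈ 951.4 mm and w√2 ≈ 1345.4 mm → F0 = 951 × 1345 mm.
F1: ⌊1345/2⌋ × 951 = 672 × 951 mm
F2: ⌊951/2⌋ × 672 = 475 × 672 mm
F3: ⌊672/2⌋ × 475 = 336 × 475 mm
F4: ⌊475/2⌋ × 336 = 237 × 336 mm
F5: ⌊336/2⌋ × 237 = 168 × 237 mm

168 × 237 mm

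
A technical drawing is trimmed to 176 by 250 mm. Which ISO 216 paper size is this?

B5 (176 × 250 mm)

Aspect ratio 250/176 ≈ 1.420 — close to the ISO √2 ≈ 1.414.
In the B-series (B0 = 1000 × 1414 mm): B5 = 176 × 250 mm.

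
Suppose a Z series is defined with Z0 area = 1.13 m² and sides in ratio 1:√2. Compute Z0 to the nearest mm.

894 × 1264 mm

Let the short side be w mm. Then w · w√2 = 1.13 m² = 1,130,000 mm².
w² = 1,130,000/√2, so w ≈ 893.9 mm; long side = w√2 ≈ 1264.1 mm.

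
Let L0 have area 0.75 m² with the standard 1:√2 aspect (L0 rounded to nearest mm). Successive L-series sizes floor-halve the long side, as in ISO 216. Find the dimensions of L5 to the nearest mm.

Let L0's short side be w mm. w · w√2 = 0.75 m² = 750,000 mm², so w ≈ 728.2 mm and w√2 ≈ 1029.9 mm → L0 = 728 × 1030 mm.
L1: ⌊1030/2⌋ × 728 = 515 × 728 mm
L2: ⌊728/2⌋ × 515 = 364 × 515 mm
L3: ⌊515/2⌋ × 364 = 257 × 364 mm
L4: ⌊364/2⌋ × 257 = 182 × 257 mm
L5: ⌊257/2⌋ × 182 = 128 × 182 mm

128 × 182 mm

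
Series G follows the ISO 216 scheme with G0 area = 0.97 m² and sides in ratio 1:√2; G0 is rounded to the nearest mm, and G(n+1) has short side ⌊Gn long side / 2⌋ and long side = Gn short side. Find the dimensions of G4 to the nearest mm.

Let G0's short side be w mm. w · w√2 = 0.97 m² = 970,000 mm², so w ≈ 828.2 mm and w√2 ≈ 1171.2 mm → G0 = 828 × 1171 mm.
G1: ⌊1171/2⌋ × 828 = 585 × 828 mm
G2: ⌊828/2⌋ × 585 = 414 × 585 mm
G3: ⌊585/2⌋ × 414 = 292 × 414 mm
G4: ⌊414/2⌋ × 292 = 207 × 292 mm

207 × 292 mm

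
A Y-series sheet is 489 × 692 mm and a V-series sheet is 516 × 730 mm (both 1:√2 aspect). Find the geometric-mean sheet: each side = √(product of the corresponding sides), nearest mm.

502 × 711 mm

Short side: √(489 · 516) = √252324 ≈ 502.3 → 502 mm
Long side: √(692 · 730) = √505160 ≈ 710.7 → 711 mm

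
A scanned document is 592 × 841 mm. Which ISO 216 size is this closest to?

Aspect ratio 841/592 ≈ 1.421 — close to the ISO √2 ≈ 1.414.
In the A-series (A0 area = 1 m²): A1 = 594 × 841 mm.
Off by 2 mm total — nearest standard size.

A1 (594 × 841 mm)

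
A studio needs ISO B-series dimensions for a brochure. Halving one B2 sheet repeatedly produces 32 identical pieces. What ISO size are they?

32 = 2^5, so 5 halving steps.
B2 → B3 → … → B7 after 5 steps.

B7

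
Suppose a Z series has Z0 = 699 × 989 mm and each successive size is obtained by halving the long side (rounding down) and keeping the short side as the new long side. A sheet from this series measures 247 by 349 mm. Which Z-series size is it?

Z0: 699 × 989 mm
Z1: 494 × 699 mm
Z2: 349 × 494 mm
Z3: 247 × 349 mm
Z4: 174 × 247 mm
→ matches Z3.

Z3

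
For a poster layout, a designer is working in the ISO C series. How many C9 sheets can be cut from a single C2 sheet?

C2 = 458 × 648 mm; C9 = 40 × 57 mm.
Each halving step doubles the count; 7 steps from C2 to C9.
2^7 = 128.

128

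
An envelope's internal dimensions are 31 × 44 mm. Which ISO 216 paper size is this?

B10 (31 × 44 mm)

Aspect ratio 44/31 ≈ 1.419 — close to the ISO √2 ≈ 1.414.
In the B-series (B0 = 1000 × 1414 mm): B10 = 31 × 44 mm.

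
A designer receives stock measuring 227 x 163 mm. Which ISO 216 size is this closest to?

C5 (162 × 229 mm)

Aspect ratio 227/163 ≈ 1.393 (ISO target is √2 ≈ 1.414).
In the C-series (envelope sizes, between A and B): C5 = 162 × 229 mm.
Off by 3 mm total — nearest standard size.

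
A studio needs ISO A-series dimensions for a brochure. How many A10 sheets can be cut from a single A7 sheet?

8

Each ISO step halves the sheet: 1 × A7 → 2 × A8 → 4 × A9 → 8 × A10
From A7 to A10 is 3 halving steps: 2^3 = 8.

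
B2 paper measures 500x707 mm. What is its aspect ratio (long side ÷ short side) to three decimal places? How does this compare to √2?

707 / 500 = 1.414
Matches √2 ≈ 1.414 — the ISO 216 defining ratio.

1.414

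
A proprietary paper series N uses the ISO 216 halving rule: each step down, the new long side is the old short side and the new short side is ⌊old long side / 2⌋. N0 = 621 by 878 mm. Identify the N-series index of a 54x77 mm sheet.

N7

N0: 621 × 878 mm
N1: 439 × 621 mm
N2: 310 × 439 mm
N3: 219 × 310 mm
N4: 155 × 219 mm
N5: 109 × 155 mm
N6: 77 × 109 mm
N7: 54 × 77 mm
N8: 38 × 54 mm
→ matches N7.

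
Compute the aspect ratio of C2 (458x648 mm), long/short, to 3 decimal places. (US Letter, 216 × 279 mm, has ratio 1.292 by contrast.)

1.415

648 / 458 = 1.415
Matches √2 ≈ 1.414 — the ISO 216 defining ratio.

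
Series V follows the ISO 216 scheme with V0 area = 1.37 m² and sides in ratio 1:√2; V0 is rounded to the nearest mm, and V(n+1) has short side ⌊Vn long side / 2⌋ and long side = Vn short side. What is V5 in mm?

174 × 246 mm

Let V0's short side be w mm. w · w√2 = 1.37 m² = 1,370,000 mm², so w ≈ 984.2 mm and w√2 ≈ 1391.9 mm → V0 = 984 × 1392 mm.
V1: ⌊1392/2⌋ × 984 = 696 × 984 mm
V2: ⌊984/2⌋ × 696 = 492 × 696 mm
V3: ⌊696/2⌋ × 492 = 348 × 492 mm
V4: ⌊492/2⌋ × 348 = 246 × 348 mm
V5: ⌊348/2⌋ × 246 = 174 × 246 mm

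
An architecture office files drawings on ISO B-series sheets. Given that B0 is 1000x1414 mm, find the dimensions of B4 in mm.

B1: ⌊1414/2⌋ × 1000 = 707 × 1000 mm
B2: ⌊1000/2⌋ × 707 = 500 × 707 mm
B3: ⌊707/2⌋ × 500 = 353 × 500 mm
B4: ⌊500/2⌋ × 353 = 250 × 353 mm

250 × 353 mm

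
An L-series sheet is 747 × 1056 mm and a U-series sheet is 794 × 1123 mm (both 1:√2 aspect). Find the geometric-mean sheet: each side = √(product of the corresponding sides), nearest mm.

770 × 1089 mm

Short side: √(747 · 794) = √593118 ≈ 770.1 → 770 mm
Long side: √(1056 · 1123) = √1185888 ≈ 1089.0 → 1089 mm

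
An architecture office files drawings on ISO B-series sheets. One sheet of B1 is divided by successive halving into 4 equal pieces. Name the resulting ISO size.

B3

4 = 2^2, so 2 halving steps.
B1 → B2 → … → B3 after 2 steps.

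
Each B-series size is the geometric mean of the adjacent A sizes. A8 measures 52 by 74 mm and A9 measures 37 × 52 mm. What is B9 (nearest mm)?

Short side: √(52 · 37) = √1924 ≈ 43.9 → 44 mm
Long side: √(74 · 52) = √3848 ≈ 62.0 → 62 mm

44 × 62 mm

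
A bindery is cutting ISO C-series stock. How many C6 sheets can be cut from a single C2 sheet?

C2 = 458 × 648 mm; C6 = 114 × 162 mm.
Each halving step doubles the count; 4 steps from C2 to C6.
2^4 = 16.

16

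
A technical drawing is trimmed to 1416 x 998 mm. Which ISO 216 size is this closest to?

B0 (1000 × 1414 mm)

Aspect ratio 1416/998 ≈ 1.419 — close to the ISO √2 ≈ 1.414.
In the B-series (B0 = 1000 × 1414 mm): B0 = 1000 × 1414 mm.
Off by 4 mm total — nearest standard size.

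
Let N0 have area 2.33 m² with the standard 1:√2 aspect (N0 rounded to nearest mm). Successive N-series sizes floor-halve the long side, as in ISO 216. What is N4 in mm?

321 × 453 mm

Let N0's short side be w mm. w · w√2 = 2.33 m² = 2,330,000 mm², so w ≈ 1283.6 mm and w√2 ≈ 1815.2 mm → N0 = 1284 × 1815 mm.
N1: ⌊1815/2⌋ × 1284 = 907 × 1284 mm
N2: ⌊1284/2⌋ × 907 = 642 × 907 mm
N3: ⌊907/2⌋ × 642 = 453 × 642 mm
N4: ⌊642/2⌋ × 453 = 321 × 453 mm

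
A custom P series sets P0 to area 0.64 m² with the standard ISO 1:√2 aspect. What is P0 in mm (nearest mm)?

Let the short side be w mm. Then w · w√2 = 0.64 m² = 640,000 mm².
w² = 640,000/√2, so w ≈ 672.7 mm; long side = w√2 ≈ 951.4 mm.

673 × 951 mm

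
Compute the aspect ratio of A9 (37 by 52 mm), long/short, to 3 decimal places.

52 / 37 = 1.405
ISO 216 targets √2 ≈ 1.414; the -0.009 deviation is from mm rounding.

1.405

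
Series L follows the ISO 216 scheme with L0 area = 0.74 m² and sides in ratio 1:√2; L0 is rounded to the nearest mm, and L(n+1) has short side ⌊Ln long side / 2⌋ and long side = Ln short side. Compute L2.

361 × 511 mm

Let L0's short side be w mm. w · w√2 = 0.74 m² = 740,000 mm², so w ≈ 723.4 mm and w√2 ≈ 1023.0 mm → L0 = 723 × 1023 mm.
L1: ⌊1023/2⌋ × 723 = 511 × 723 mm
L2: ⌊723/2⌋ × 511 = 361 × 511 mm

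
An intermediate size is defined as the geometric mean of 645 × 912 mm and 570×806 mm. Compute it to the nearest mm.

606 × 857 mm

Short side: √(645 · 570) = √367650 ≈ 606.3 → 606 mm
Long side: √(912 · 806) = √735072 ≈ 857.4 → 857 mm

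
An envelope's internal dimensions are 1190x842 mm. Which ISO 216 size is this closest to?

A0 (841 × 1189 mm)

Aspect ratio 1190/842 ≈ 1.413 — close to the ISO √2 ≈ 1.414.
In the A-series (A0 area = 1 m²): A0 = 841 × 1189 mm.
Off by 2 mm total — nearest standard size.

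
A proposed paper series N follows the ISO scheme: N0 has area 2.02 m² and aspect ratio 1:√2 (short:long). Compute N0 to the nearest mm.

Let the short side be w mm. Then w · w√2 = 2.02 m² = 2,020,000 mm².
w² = 2,020,000/√2, so w ≈ 1195.1 mm; long side = w√2 ≈ 1690.2 mm.

1195 × 1690 mm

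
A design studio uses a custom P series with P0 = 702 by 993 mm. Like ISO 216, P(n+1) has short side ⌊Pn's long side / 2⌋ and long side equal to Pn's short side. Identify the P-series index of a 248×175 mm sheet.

P4

P0: 702 × 993 mm
P1: 496 × 702 mm
P2: 351 × 496 mm
P3: 248 × 351 mm
P4: 175 × 248 mm
P5: 124 × 175 mm
→ matches P4.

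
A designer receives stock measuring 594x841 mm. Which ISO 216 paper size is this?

A1 (594 × 841 mm)

Aspect ratio 841/594 ≈ 1.416 — close to the ISO √2 ≈ 1.414.
In the A-series (A0 area = 1 m²): A1 = 594 × 841 mm.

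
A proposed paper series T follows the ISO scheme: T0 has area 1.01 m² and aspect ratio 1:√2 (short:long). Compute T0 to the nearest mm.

845 × 1195 mm

Let the short side be w mm. Then w · w√2 = 1.01 m² = 1,010,000 mm².
w² = 1,010,000/√2, so w ≈ 845.1 mm; long side = w√2 ≈ 1195.1 mm.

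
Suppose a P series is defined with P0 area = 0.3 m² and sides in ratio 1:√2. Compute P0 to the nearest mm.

461 × 651 mm

Let the short side be w mm. Then w · w√2 = 0.3 m² = 300,000 mm².
w² = 300,000/√2, so w ≈ 460.6 mm; long side = w√2 ≈ 651.4 mm.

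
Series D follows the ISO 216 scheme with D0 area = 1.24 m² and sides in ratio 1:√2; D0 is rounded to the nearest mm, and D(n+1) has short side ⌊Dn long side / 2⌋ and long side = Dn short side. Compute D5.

165 × 234 mm

Let D0's short side be w mm. w · w√2 = 1.24 m² = 1,240,000 mm², so w ≈ 936.4 mm and w√2 ≈ 1324.2 mm → D0 = 936 × 1324 mm.
D1: ⌊1324/2⌋ × 936 = 662 × 936 mm
D2: ⌊936/2⌋ × 662 = 468 × 662 mm
D3: ⌊662/2⌋ × 468 = 331 × 468 mm
D4: ⌊468/2⌋ × 331 = 234 × 331 mm
D5: ⌊331/2⌋ × 234 = 165 × 234 mm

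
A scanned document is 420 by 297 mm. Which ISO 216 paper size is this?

A3 (297 × 420 mm)

Aspect ratio 420/297 ≈ 1.414 — close to the ISO √2 ≈ 1.414.
In the A-series (A0 area = 1 m²): A3 = 297 × 420 mm.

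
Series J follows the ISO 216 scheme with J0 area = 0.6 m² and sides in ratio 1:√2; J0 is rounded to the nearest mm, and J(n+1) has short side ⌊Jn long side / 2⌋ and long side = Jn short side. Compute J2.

Let J0's short side be w mm. w · w√2 = 0.6 m² = 600,000 mm², so w ≈ 651.4 mm and w√2 ≈ 921.2 mm → J0 = 651 × 921 mm.
J1: ⌊921/2⌋ × 651 = 460 × 651 mm
J2: ⌊651/2⌋ × 460 = 325 × 460 mm

325 × 460 mm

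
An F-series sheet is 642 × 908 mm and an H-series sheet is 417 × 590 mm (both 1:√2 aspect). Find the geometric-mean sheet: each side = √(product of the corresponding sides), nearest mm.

Short side: √(642 · 417) = √267714 ≈ 517.4 → 517 mm
Long side: √(908 · 590) = √535720 ≈ 731.9 → 732 mm

517 × 732 mm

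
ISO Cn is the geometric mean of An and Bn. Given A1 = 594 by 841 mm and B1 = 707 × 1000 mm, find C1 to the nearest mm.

Short side: √(594 · 707) = √419958 ≈ 648.0 → 648 mm
Long side: √(841 · 1000) = √841000 ≈ 917.1 → 917 mm

648 × 917 mm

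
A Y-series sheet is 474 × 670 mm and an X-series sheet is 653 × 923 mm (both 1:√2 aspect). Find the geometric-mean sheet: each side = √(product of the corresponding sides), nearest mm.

556 × 786 mm

Short side: √(474 · 653) = √309522 ≈ 556.3 → 556 mm
Long side: √(670 · 923) = √618410 ≈ 786.4 → 786 mm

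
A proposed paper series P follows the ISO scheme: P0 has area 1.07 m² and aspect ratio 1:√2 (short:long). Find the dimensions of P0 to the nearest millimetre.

Let the short side be w mm. Then w · w√2 = 1.07 m² = 1,070,000 mm².
w² = 1,070,000/√2, so w ≈ 869.8 mm; long side = w√2 ≈ 1230.1 mm.

870 × 1230 mm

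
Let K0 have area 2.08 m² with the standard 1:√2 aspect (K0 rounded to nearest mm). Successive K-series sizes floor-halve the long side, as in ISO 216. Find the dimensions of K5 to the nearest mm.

214 × 303 mm

Let K0's short side be w mm. w · w√2 = 2.08 m² = 2,080,000 mm², so w ≈ 1212.8 mm and w√2 ≈ 1715.1 mm → K0 = 1213 × 1715 mm.
K1: ⌊1715/2⌋ × 1213 = 857 × 1213 mm
K2: ⌊1213/2⌋ × 857 = 606 × 857 mm
K3: ⌊857/2⌋ × 606 = 428 × 606 mm
K4: ⌊606/2⌋ × 428 = 303 × 428 mm
K5: ⌊428/2⌋ × 303 = 214 × 303 mm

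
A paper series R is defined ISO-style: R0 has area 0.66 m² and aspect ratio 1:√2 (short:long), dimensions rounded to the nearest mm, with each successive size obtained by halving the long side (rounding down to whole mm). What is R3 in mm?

241 × 341 mm

Let R0's short side be w mm. w · w√2 = 0.66 m² = 660,000 mm², so w ≈ 683.1 mm and w√2 ≈ 966.1 mm → R0 = 683 × 966 mm.
R1: ⌊966/2⌋ × 683 = 483 × 683 mm
R2: ⌊683/2⌋ × 483 = 341 × 483 mm
R3: ⌊483/2⌋ × 341 = 241 × 341 mm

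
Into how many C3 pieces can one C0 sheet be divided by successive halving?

Each ISO step halves the sheet: 1 × C0 → 2 × C1 → 4 × C2 → 8 × C3
From C0 to C3 is 3 halving steps: 2^3 = 8.

8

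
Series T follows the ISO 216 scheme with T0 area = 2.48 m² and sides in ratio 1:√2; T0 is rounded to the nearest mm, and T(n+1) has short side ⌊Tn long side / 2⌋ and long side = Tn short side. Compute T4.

331 × 468 mm

Let T0's short side be w mm. w · w√2 = 2.48 m² = 2,480,000 mm², so w ≈ 1324.2 mm and w√2 ≈ 1872.8 mm → T0 = 1324 × 1873 mm.
T1: ⌊1873/2⌋ × 1324 = 936 × 1324 mm
T2: ⌊1324/2⌋ × 936 = 662 × 936 mm
T3: ⌊936/2⌋ × 662 = 468 × 662 mm
T4: ⌊662/2⌋ × 468 = 331 × 468 mm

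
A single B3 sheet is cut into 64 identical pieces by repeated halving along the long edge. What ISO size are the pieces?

B9

64 = 2^6, so 6 halving steps.
B3 → B4 → … → B9 after 6 steps.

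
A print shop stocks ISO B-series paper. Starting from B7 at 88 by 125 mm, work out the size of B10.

31 × 44 mm

B8: ⌊125/2⌋ × 88 = 62 × 88 mm
B9: ⌊88/2⌋ × 62 = 44 × 62 mm
B10: ⌊62/2⌋ × 44 = 31 × 44 mm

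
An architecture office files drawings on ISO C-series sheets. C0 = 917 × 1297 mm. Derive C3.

324 × 458 mm

C1: ⌊1297/2⌋ × 917 = 648 × 917 mm
C2: ⌊917/2⌋ × 648 = 458 × 648 mm
C3: ⌊648/2⌋ × 458 = 324 × 458 mm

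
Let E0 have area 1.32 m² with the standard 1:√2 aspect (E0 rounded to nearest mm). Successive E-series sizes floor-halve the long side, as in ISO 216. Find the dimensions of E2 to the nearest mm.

483 × 683 mm

Let E0's short side be w mm. w · w√2 = 1.32 m² = 1,320,000 mm², so w ≈ 966.1 mm and w√2 ≈ 1366.3 mm → E0 = 966 × 1366 mm.
E1: ⌊1366/2⌋ × 966 = 683 × 966 mm
E2: ⌊966/2⌋ × 683 = 483 × 683 mm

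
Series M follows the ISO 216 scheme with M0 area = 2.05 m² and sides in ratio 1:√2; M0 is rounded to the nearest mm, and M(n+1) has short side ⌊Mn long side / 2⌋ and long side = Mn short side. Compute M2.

Let M0's short side be w mm. w · w√2 = 2.05 m² = 2,050,000 mm², so w ≈ 1204.0 mm and w√2 ≈ 1702.7 mm → M0 = 1204 × 1703 mm.
M1: ⌊1703/2⌋ × 1204 = 851 × 1204 mm
M2: ⌊1204/2⌋ × 851 = 602 × 851 mm

602 × 851 mm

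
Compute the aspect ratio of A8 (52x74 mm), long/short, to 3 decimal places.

74 / 52 = 1.423
ISO 216 targets √2 ≈ 1.414; the +0.009 deviation is from mm rounding.

1.423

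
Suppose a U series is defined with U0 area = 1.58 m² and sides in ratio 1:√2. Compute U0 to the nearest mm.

1057 × 1495 mm

Let the short side be w mm. Then w · w√2 = 1.58 m² = 1,580,000 mm².
w² = 1,580,000/√2, so w ≈ 1057.0 mm; long side = w√2 ≈ 1494.8 mm.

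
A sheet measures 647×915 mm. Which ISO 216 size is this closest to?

C1 (648 × 917 mm)

Aspect ratio 915/647 ≈ 1.414 — close to the ISO √2 ≈ 1.414.
In the C-series (envelope sizes, between A and B): C1 = 648 × 917 mm.
Off by 3 mm total — nearest standard size.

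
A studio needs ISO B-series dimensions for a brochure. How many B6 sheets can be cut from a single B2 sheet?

Each ISO step halves the sheet: 1 × B2 → 2 × B3 → 4 × B4 → 8 × B5 → …
From B2 to B6 is 4 halving steps: 2^4 = 16.

16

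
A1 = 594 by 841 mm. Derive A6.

A2: ⌊841/2⌋ × 594 = 420 × 594 mm
A3: ⌊594/2⌋ × 420 = 297 × 420 mm
A4: ⌊420/2⌋ × 297 = 210 × 297 mm
A5: ⌊297/2⌋ × 210 = 148 × 210 mm
A6: ⌊210/2⌋ × 148 = 105 × 148 mm

105 × 148 mm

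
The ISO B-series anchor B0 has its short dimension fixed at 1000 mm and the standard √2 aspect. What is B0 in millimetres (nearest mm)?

Short side = 1000 mm; long side = 1000√2 ≈ 1414.2 mm.

1000 × 1414 mm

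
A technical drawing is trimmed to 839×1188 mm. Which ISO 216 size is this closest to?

Aspect ratio 1188/839 ≈ 1.416 — close to the ISO √2 ≈ 1.414.
In the A-series (A0 area = 1 m²): A0 = 841 × 1189 mm.
Off by 3 mm total — nearest standard size.

A0 (841 × 1189 mm)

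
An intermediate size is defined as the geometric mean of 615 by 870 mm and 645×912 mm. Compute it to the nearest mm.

630 × 891 mm

Short side: √(615 · 645) = √396675 ≈ 629.8 → 630 mm
Long side: √(870 · 912) = √793440 ≈ 890.8 → 891 mm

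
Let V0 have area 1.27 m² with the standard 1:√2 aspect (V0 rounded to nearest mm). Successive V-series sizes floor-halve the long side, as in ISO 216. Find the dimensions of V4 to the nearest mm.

237 × 335 mm

Let V0's short side be w mm. w · w√2 = 1.27 m² = 1,270,000 mm², so w ≈ 947.6 mm and w√2 ≈ 1340.2 mm → V0 = 948 × 1340 mm.
V1: ⌊1340/2⌋ × 948 = 670 × 948 mm
V2: ⌊948/2⌋ × 670 = 474 × 670 mm
V3: ⌊670/2⌋ × 474 = 335 × 474 mm
V4: ⌊474/2⌋ × 335 = 237 × 335 mm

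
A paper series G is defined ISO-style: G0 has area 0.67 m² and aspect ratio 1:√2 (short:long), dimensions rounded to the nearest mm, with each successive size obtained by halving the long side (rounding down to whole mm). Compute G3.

Let G0's short side be w mm. w · w√2 = 0.67 m² = 670,000 mm², so w ≈ 688.3 mm and w√2 ≈ 973.4 mm → G0 = 688 × 973 mm.
G1: ⌊973/2⌋ × 688 = 486 × 688 mm
G2: ⌊688/2⌋ × 486 = 344 × 486 mm
G3: ⌊486/2⌋ × 344 = 243 × 344 mm

243 × 344 mm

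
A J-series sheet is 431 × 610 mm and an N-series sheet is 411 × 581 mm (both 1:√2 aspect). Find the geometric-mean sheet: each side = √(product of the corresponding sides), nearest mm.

Short side: √(431 · 411) = √177141 ≈ 420.9 → 421 mm
Long side: √(610 · 581) = √354410 ≈ 595.3 → 595 mm

421 × 595 mm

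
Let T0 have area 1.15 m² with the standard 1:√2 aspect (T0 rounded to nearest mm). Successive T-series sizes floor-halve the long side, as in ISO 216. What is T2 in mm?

451 × 637 mm

Let T0's short side be w mm. w · w√2 = 1.15 m² = 1,150,000 mm², so w ≈ 901.8 mm and w√2 ≈ 1275.3 mm → T0 = 902 × 1275 mm.
T1: ⌊1275/2⌋ × 902 = 637 × 902 mm
T2: ⌊902/2⌋ × 637 = 451 × 637 mm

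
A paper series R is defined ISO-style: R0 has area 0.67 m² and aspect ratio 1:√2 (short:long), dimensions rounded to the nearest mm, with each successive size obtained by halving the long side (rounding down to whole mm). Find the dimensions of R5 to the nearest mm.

121 × 172 mm

Let R0's short side be w mm. w · w√2 = 0.67 m² = 670,000 mm², so w ≈ 688.3 mm and w√2 ≈ 973.4 mm → R0 = 688 × 973 mm.
R1: ⌊973/2⌋ × 688 = 486 × 688 mm
R2: ⌊688/2⌋ × 486 = 344 × 486 mm
R3: ⌊486/2⌋ × 344 = 243 × 344 mm
R4: ⌊344/2⌋ × 243 = 172 × 243 mm
R5: ⌊243/2⌋ × 172 = 121 × 172 mm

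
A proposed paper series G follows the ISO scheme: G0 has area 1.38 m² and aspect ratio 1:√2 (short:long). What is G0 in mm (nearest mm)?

988 × 1397 mm

Let the short side be w mm. Then w · w√2 = 1.38 m² = 1,380,000 mm².
w² = 1,380,000/√2, so w ≈ 987.8 mm; long side = w√2 ≈ 1397.0 mm.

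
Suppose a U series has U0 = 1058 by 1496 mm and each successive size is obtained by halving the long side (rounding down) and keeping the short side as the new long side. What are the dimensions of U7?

93 × 132 mm

U1 = 748 × 1058 mm (from U0 by 1 halving).
U2: ⌊1058/2⌋ × 748 = 529 × 748 mm
U3: ⌊748/2⌋ × 529 = 374 × 529 mm
U4: ⌊529/2⌋ × 374 = 264 × 374 mm
U5: ⌊374/2⌋ × 264 = 187 × 264 mm
U6: ⌊264/2⌋ × 187 = 132 × 187 mm
U7: ⌊187/2⌋ × 132 = 93 × 132 mm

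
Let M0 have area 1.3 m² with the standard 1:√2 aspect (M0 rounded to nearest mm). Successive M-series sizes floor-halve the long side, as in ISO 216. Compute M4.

Let M0's short side be w mm. w · w√2 = 1.3 m² = 1,300,000 mm², so w ≈ 958.8 mm and w√2 ≈ 1355.9 mm → M0 = 959 × 1356 mm.
M1: ⌊1356/2⌋ × 959 = 678 × 959 mm
M2: ⌊959/2⌋ × 678 = 479 × 678 mm
M3: ⌊678/2⌋ × 479 = 339 × 479 mm
M4: ⌊479/2⌋ × 339 = 239 × 339 mm

239 × 339 mm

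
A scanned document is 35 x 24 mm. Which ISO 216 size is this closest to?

Aspect ratio 35/24 ≈ 1.458 (ISO target is √2 ≈ 1.414).
In the A-series (A0 area = 1 m²): A10 = 26 × 37 mm.
Off by 4 mm total — nearest standard size.

A10 (26 × 37 mm)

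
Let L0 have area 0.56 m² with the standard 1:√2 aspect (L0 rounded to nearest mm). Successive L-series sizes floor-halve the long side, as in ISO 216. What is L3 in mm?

222 × 314 mm

Let L0's short side be w mm. w · w√2 = 0.56 m² = 560,000 mm², so w ≈ 629.3 mm and w√2 ≈ 889.9 mm → L0 = 629 × 890 mm.
L1: ⌊890/2⌋ × 629 = 445 × 629 mm
L2: ⌊629/2⌋ × 445 = 314 × 445 mm
L3: ⌊445/2⌋ × 314 = 222 × 314 mm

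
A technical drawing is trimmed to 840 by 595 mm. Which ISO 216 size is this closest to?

A1 (594 × 841 mm)

Aspect ratio 840/595 ≈ 1.412 — close to the ISO √2 ≈ 1.414.
In the A-series (A0 area = 1 m²): A1 = 594 × 841 mm.
Off by 2 mm total — nearest standard size.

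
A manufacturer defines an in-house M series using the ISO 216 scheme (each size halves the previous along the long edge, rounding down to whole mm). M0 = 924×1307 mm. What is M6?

M1 = 653 × 924 mm (from M0 by 1 halving).
M2: ⌊924/2⌋ × 653 = 462 × 653 mm
M3: ⌊653/2⌋ × 462 = 326 × 462 mm
M4: ⌊462/2⌋ × 326 = 231 × 326 mm
M5: ⌊326/2⌋ × 231 = 163 × 231 mm
M6: ⌊231/2⌋ × 163 = 115 × 163 mm

115 × 163 mm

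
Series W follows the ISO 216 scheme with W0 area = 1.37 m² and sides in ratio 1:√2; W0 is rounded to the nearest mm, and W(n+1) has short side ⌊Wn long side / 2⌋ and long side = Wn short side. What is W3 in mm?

348 × 492 mm

Let W0's short side be w mm. w · w√2 = 1.37 m² = 1,370,000 mm², so w ≈ 984.2 mm and w√2 ≈ 1391.9 mm → W0 = 984 × 1392 mm.
W1: ⌊1392/2⌋ × 984 = 696 × 984 mm
W2: ⌊984/2⌋ × 696 = 492 × 696 mm
W3: ⌊696/2⌋ × 492 = 348 × 492 mm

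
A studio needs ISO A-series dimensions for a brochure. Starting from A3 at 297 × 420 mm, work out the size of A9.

A4: ⌊420/2⌋ × 297 = 210 × 297 mm
A5: ⌊297/2⌋ × 210 = 148 × 210 mm
A6: ⌊210/2⌋ × 148 = 105 × 148 mm
A7: ⌊148/2⌋ × 105 = 74 × 105 mm
A8: ⌊105/2⌋ × 74 = 52 × 74 mm
A9: ⌊74/2⌋ × 52 = 37 × 52 mm

37 × 52 mm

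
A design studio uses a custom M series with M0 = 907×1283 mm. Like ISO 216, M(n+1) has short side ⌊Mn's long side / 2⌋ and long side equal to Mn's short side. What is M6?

113 × 160 mm

M1: ⌊1283/2⌋ × 907 = 641 × 907 mm
M2: ⌊907/2⌋ × 641 = 453 × 641 mm
M3: ⌊641/2⌋ × 453 = 320 × 453 mm
M4: ⌊453/2⌋ × 320 = 226 × 320 mm
M5: ⌊320/2⌋ × 226 = 160 × 226 mm
M6: ⌊226/2⌋ × 160 = 113 × 160 mm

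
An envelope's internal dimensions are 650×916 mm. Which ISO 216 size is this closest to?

C1 (648 × 917 mm)

Aspect ratio 916/650 ≈ 1.409 — close to the ISO √2 ≈ 1.414.
In the C-series (envelope sizes, between A and B): C1 = 648 × 917 mm.
Off by 3 mm total — nearest standard size.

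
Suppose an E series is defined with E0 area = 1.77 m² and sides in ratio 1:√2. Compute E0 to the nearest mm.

Let the short side be w mm. Then w · w√2 = 1.77 m² = 1,770,000 mm².
w² = 1,770,000/√2, so w ≈ 1118.7 mm; long side = w√2 ≈ 1582.1 mm.

1119 × 1582 mm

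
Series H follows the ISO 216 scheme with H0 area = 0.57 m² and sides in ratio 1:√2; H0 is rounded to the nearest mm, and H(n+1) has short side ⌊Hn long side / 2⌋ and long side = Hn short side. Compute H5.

Let H0's short side be w mm. w · w√2 = 0.57 m² = 570,000 mm², so w ≈ 634.9 mm and w√2 ≈ 897.8 mm → H0 = 635 × 898 mm.
H1: ⌊898/2⌋ × 635 = 449 × 635 mm
H2: ⌊635/2⌋ × 449 = 317 × 449 mm
H3: ⌊449/2⌋ × 317 = 224 × 317 mm
H4: ⌊317/2⌋ × 224 = 158 × 224 mm
H5: ⌊224/2⌋ × 158 = 112 × 158 mm

112 × 158 mm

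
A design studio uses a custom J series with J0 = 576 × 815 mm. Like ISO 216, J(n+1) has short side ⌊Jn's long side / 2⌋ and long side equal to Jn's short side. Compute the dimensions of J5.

J1: ⌊815/2⌋ × 576 = 407 × 576 mm
J2: ⌊576/2⌋ × 407 = 288 × 407 mm
J3: ⌊407/2⌋ × 288 = 203 × 288 mm
J4: ⌊288/2⌋ × 203 = 144 × 203 mm
J5: ⌊203/2⌋ × 144 = 101 × 144 mm

101 × 144 mm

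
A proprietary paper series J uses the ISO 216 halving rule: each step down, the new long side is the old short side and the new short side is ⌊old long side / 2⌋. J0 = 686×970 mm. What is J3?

242 × 343 mm

J1: ⌊970/2⌋ × 686 = 485 × 686 mm
J2: ⌊686/2⌋ × 485 = 343 × 485 mm
J3: ⌊485/2⌋ × 343 = 242 × 343 mm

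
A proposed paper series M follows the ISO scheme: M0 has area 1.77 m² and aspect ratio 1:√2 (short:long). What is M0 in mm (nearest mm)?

Let the short side be w mm. Then w · w√2 = 1.77 m² = 1,770,000 mm².
w² = 1,770,000/√2, so w ≈ 1118.7 mm; long side = w√2 ≈ 1582.1 mm.

1119 × 1582 mm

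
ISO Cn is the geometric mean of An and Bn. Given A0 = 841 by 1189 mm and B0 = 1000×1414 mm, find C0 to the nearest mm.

917 × 1297 mm

Short side: √(841 · 1000) = √841000 ≈ 917.1 → 917 mm
Long side: √(1189 · 1414) = √1681246 ≈ 1296.6 → 1297 mm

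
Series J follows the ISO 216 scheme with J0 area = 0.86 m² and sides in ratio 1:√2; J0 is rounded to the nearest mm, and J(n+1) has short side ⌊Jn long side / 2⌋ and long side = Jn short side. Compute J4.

195 × 275 mm

Let J0's short side be w mm. w · w√2 = 0.86 m² = 860,000 mm², so w ≈ 779.8 mm and w√2 ≈ 1102.8 mm → J0 = 780 × 1103 mm.
J1: ⌊1103/2⌋ × 780 = 551 × 780 mm
J2: ⌊780/2⌋ × 551 = 390 × 551 mm
J3: ⌊551/2⌋ × 390 = 275 × 390 mm
J4: ⌊390/2⌋ × 275 = 195 × 275 mm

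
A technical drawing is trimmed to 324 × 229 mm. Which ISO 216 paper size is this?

C4 (229 × 324 mm)

Aspect ratio 324/229 ≈ 1.415 — close to the ISO √2 ≈ 1.414.
In the C-series (envelope sizes, between A and B): C4 = 229 × 324 mm.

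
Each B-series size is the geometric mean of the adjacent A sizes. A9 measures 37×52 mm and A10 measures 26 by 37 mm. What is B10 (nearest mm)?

Short side: √(37 · 26) = √962 ≈ 31.0 → 31 mm
Long side: √(52 · 37) = √1924 ≈ 43.9 → 44 mm

31 × 44 mm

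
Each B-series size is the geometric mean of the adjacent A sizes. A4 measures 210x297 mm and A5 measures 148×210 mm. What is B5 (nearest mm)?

Short side: √(210 · 148) = √31080 ≈ 176.3 → 176 mm
Long side: √(297 · 210) = √62370 ≈ 249.7 → 250 mm

176 × 250 mm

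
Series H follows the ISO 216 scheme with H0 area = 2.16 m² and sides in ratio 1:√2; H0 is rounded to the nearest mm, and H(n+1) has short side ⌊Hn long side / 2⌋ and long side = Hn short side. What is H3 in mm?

Let H0's short side be w mm. w · w√2 = 2.16 m² = 2,160,000 mm², so w ≈ 1235.9 mm and w√2 ≈ 1747.8 mm → H0 = 1236 × 1748 mm.
H1: ⌊1748/2⌋ × 1236 = 874 × 1236 mm
H2: ⌊1236/2⌋ × 874 = 618 × 874 mm
H3: ⌊874/2⌋ × 618 = 437 × 618 mm

437 × 618 mm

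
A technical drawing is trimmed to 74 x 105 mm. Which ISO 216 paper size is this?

Aspect ratio 105/74 ≈ 1.419 — close to the ISO √2 ≈ 1.414.
In the A-series (A0 area = 1 m²): A7 = 74 × 105 mm.

A7 (74 × 105 mm)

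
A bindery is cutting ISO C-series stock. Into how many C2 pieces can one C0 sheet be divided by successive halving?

Each ISO step halves the sheet: 1 × C0 → 2 × C1 → 4 × C2
From C0 to C2 is 2 halving steps: 2^2 = 4.

4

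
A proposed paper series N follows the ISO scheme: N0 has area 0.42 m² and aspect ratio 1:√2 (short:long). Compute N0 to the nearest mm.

Let the short side be w mm. Then w · w√2 = 0.42 m² = 420,000 mm².
w² = 420,000/√2, so w ≈ 545.0 mm; long side = w√2 ≈ 770.7 mm.

545 × 771 mm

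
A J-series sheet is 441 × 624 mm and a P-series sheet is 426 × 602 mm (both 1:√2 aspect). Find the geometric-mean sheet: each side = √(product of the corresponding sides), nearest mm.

Short side: √(441 · 426) = √187866 ≈ 433.4 → 433 mm
Long side: √(624 · 602) = √375648 ≈ 612.9 → 613 mm

433 × 613 mm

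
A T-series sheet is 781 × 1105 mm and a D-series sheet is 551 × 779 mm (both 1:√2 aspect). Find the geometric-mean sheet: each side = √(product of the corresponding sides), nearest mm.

656 × 928 mm

Short side: √(781 · 551) = √430331 ≈ 656.0 → 656 mm
Long side: √(1105 · 779) = √860795 ≈ 927.8 → 928 mm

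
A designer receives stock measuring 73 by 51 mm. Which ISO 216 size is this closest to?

Aspect ratio 73/51 ≈ 1.431 (ISO target is √2 ≈ 1.414).
In the A-series (A0 area = 1 m²): A8 = 52 × 74 mm.
Off by 2 mm total — nearest standard size.

A8 (52 × 74 mm)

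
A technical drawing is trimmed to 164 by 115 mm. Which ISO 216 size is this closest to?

C6 (114 × 162 mm)

Aspect ratio 164/115 ≈ 1.426 — close to the ISO √2 ≈ 1.414.
In the C-series (envelope sizes, between A and B): C6 = 114 × 162 mm.
Off by 3 mm total — nearest standard size.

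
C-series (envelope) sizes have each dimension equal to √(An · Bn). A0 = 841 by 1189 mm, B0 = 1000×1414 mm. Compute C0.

917 × 1297 mm

Short side: √(841 · 1000) = √841000 ≈ 917.1 → 917 mm
Long side: √(1189 · 1414) = √1681246 ≈ 1296.6 → 1297 mm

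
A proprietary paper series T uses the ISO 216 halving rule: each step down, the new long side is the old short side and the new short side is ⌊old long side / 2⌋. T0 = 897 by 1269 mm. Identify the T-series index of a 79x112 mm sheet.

T7

T0: 897 × 1269 mm
T1: 634 × 897 mm
T2: 448 × 634 mm
T3: 317 × 448 mm
T4: 224 × 317 mm
T5: 158 × 224 mm
T6: 112 × 158 mm
T7: 79 × 112 mm
T8: 56 × 79 mm
→ matches T7.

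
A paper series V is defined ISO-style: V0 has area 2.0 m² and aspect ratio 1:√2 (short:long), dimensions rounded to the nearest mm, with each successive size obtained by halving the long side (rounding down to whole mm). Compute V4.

Let V0's short side be w mm. w · w√2 = 2.0 m² = 2,000,000 mm², so w ≈ 1189.2 mm and w√2 ≈ 1681.8 mm → V0 = 1189 × 1682 mm.
V1: ⌊1682/2⌋ × 1189 = 841 × 1189 mm
V2: ⌊1189/2⌋ × 841 = 594 × 841 mm
V3: ⌊841/2⌋ × 594 = 420 × 594 mm
V4: ⌊594/2⌋ × 420 = 297 × 420 mm

297 × 420 mm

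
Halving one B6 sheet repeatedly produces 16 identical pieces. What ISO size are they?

16 = 2^4, so 4 halving steps.
B6 → B7 → … → B10 after 4 steps.

B10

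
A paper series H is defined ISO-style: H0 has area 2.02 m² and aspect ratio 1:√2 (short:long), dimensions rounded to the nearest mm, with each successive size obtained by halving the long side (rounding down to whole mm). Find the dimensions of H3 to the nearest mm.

Let H0's short side be w mm. w · w√2 = 2.02 m² = 2,020,000 mm², so w ≈ 1195.1 mm and w√2 ≈ 1690.2 mm → H0 = 1195 × 1690 mm.
H1: ⌊1690/2⌋ × 1195 = 845 × 1195 mm
H2: ⌊1195/2⌋ × 845 = 597 × 845 mm
H3: ⌊845/2⌋ × 597 = 422 × 597 mm

422 × 597 mm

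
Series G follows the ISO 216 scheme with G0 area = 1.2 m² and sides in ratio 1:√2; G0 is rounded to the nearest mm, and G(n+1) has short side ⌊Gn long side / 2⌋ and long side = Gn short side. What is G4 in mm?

230 × 325 mm

Let G0's short side be w mm. w · w√2 = 1.2 m² = 1,200,000 mm², so w ≈ 921.2 mm and w√2 ≈ 1302.7 mm → G0 = 921 × 1303 mm.
G1: ⌊1303/2⌋ × 921 = 651 × 921 mm
G2: ⌊921/2⌋ × 651 = 460 × 651 mm
G3: ⌊651/2⌋ × 460 = 325 × 460 mm
G4: ⌊460/2⌋ × 325 = 230 × 325 mm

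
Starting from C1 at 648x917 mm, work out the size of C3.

C2: ⌊917/2⌋ × 648 = 458 × 648 mm
C3: ⌊648/2⌋ × 458 = 324 × 458 mm

324 × 458 mm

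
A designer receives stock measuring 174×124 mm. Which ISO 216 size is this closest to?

B6 (125 × 176 mm)

Aspect ratio 174/124 ≈ 1.403 — close to the ISO √2 ≈ 1.414.
In the B-series (B0 = 1000 × 1414 mm): B6 = 125 × 176 mm.
Off by 3 mm total — nearest standard size.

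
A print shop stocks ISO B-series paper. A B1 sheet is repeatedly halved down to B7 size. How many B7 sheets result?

Each ISO step halves the sheet: 1 × B1 → 2 × B2 → 4 × B3 → 8 × B4 → …
From B1 to B7 is 6 halving steps: 2^6 = 64.

64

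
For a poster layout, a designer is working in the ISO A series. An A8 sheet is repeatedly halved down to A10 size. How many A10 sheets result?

Each ISO step halves the sheet: 1 × A8 → 2 × A9 → 4 × A10
From A8 to A10 is 2 halving steps: 2^2 = 4.

4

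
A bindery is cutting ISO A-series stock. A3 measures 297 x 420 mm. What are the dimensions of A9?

37 × 52 mm

A4: ⌊420/2⌋ × 297 = 210 × 297 mm
A5: ⌊297/2⌋ × 210 = 148 × 210 mm
A6: ⌊210/2⌋ × 148 = 105 × 148 mm
A7: ⌊148/2⌋ × 105 = 74 × 105 mm
A8: ⌊105/2⌋ × 74 = 52 × 74 mm
A9: ⌊74/2⌋ × 52 = 37 × 52 mm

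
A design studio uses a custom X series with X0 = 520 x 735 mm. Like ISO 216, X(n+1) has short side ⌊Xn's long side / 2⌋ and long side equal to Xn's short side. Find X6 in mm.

65 × 91 mm

X1: ⌊735/2⌋ × 520 = 367 × 520 mm
X2: ⌊520/2⌋ × 367 = 260 × 367 mm
X3: ⌊367/2⌋ × 260 = 183 × 260 mm
X4: ⌊260/2⌋ × 183 = 130 × 183 mm
X5: ⌊183/2⌋ × 130 = 91 × 130 mm
X6: ⌊130/2⌋ × 91 = 65 × 91 mm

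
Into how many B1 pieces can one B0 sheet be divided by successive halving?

B0 = 1000 × 1414 mm; B1 = 707 × 1000 mm.
Each halving step doubles the count; 1 step from B0 to B1.
2^1 = 2.

2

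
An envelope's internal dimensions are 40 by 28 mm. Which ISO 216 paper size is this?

Aspect ratio 40/28 ≈ 1.429 — close to the ISO √2 ≈ 1.414.
In the C-series (envelope sizes, between A and B): C10 = 28 × 40 mm.

C10 (28 × 40 mm)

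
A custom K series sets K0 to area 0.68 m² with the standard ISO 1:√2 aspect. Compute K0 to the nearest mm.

693 × 981 mm

Let the short side be w mm. Then w · w√2 = 0.68 m² = 680,000 mm².
w² = 680,000/√2, so w ≈ 693.4 mm; long side = w√2 ≈ 980.6 mm.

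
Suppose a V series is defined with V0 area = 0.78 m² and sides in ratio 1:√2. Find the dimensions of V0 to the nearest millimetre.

743 × 1050 mm

Let the short side be w mm. Then w · w√2 = 0.78 m² = 780,000 mm².
w² = 780,000/√2, so w ≈ 742.7 mm; long side = w√2 ≈ 1050.3 mm.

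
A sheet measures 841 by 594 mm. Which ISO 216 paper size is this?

A1 (594 × 841 mm)

Aspect ratio 841/594 ≈ 1.416 — close to the ISO √2 ≈ 1.414.
In the A-series (A0 area = 1 m²): A1 = 594 × 841 mm.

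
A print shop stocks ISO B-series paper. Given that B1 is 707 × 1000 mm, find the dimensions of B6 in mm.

B2: ⌊1000/2⌋ × 707 = 500 × 707 mm
B3: ⌊707/2⌋ × 500 = 353 × 500 mm
B4: ⌊500/2⌋ × 353 = 250 × 353 mm
B5: ⌊353/2⌋ × 250 = 176 × 250 mm
B6: ⌊250/2⌋ × 176 = 125 × 176 mm

125 × 176 mm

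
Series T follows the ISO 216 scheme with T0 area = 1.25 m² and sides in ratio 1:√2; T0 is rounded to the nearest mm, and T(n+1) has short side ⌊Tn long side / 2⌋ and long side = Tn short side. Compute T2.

Let T0's short side be w mm. w · w√2 = 1.25 m² = 1,250,000 mm², so w ≈ 940.2 mm and w√2 ≈ 1329.6 mm → T0 = 940 × 1330 mm.
T1: ⌊1330/2⌋ × 940 = 665 × 940 mm
T2: ⌊940/2⌋ × 665 = 470 × 665 mm

470 × 665 mm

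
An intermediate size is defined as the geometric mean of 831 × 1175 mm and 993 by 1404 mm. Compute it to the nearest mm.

Short side: √(831 · 993) = √825183 ≈ 908.4 → 908 mm
Long side: √(1175 · 1404) = √1649700 ≈ 1284.4 → 1284 mm

908 × 1284 mm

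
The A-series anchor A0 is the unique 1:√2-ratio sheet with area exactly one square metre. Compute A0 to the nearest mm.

841 × 1189 mm

Let the short side be w mm. Then the long side is w√2 and w · w√2 = 10⁶ mm².
w² = 10⁶/√2, so w = 1000 / 2^(1/4) ≈ 840.9 mm; long side = 1000 · 2^(1/4) ≈ 1189.2 mm.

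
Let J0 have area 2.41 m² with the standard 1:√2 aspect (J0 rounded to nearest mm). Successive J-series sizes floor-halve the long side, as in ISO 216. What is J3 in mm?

461 × 652 mm

Let J0's short side be w mm. w · w√2 = 2.41 m² = 2,410,000 mm², so w ≈ 1305.4 mm and w√2 ≈ 1846.1 mm → J0 = 1305 × 1846 mm.
J1: ⌊1846/2⌋ × 1305 = 923 × 1305 mm
J2: ⌊1305/2⌋ × 923 = 652 × 923 mm
J3: ⌊923/2⌋ × 652 = 461 × 652 mm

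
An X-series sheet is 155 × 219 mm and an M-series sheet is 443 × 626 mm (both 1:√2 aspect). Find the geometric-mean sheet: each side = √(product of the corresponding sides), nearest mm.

262 × 370 mm

Short side: √(155 · 443) = √68665 ≈ 262.0 → 262 mm
Long side: √(219 · 626) = √137094 ≈ 370.3 → 370 mm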